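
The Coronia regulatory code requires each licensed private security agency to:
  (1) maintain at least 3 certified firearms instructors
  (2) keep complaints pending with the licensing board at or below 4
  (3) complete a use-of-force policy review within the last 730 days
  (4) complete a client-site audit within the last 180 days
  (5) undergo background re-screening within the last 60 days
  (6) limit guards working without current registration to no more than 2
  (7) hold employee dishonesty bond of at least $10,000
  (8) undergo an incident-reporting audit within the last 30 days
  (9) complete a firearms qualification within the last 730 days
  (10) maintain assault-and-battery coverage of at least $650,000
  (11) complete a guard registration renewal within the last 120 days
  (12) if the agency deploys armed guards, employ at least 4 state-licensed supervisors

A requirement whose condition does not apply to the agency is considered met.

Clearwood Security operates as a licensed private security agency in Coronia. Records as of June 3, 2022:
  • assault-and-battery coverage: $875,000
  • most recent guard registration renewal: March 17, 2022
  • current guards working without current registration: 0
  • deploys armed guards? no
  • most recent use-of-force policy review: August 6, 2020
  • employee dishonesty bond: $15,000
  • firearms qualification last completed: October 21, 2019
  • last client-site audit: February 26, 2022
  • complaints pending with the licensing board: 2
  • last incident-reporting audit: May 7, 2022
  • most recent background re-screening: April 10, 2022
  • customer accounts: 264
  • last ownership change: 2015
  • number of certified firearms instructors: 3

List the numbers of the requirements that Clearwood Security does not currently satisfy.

1. certified firearms instructors 3 ≥ 3 → met
2. complaints pending with the licensing board 2 ≤ 4 → met
3. use-of-force policy review 666 days ago vs limit 730 → met
4. client-site audit 97 days ago vs limit 180 → met
5. background re-screening 54 days ago vs limit 60 → met
6. guards working without current registration 0 ≤ 2 → met
7. employee dishonesty bond $15,000 ≥ $10,000 → met
8. incident-reporting audit 27 days ago vs limit 30 → met
9. firearms qualification 956 days ago vs limit 730 → not met
10. assault-and-battery coverage $875,000 ≥ $650,000 → met
11. guard registration renewal 78 days ago vs limit 120 → met
12. condition 'deploys armed guards' does not hold → requirement n/a → met
Not met: 9

9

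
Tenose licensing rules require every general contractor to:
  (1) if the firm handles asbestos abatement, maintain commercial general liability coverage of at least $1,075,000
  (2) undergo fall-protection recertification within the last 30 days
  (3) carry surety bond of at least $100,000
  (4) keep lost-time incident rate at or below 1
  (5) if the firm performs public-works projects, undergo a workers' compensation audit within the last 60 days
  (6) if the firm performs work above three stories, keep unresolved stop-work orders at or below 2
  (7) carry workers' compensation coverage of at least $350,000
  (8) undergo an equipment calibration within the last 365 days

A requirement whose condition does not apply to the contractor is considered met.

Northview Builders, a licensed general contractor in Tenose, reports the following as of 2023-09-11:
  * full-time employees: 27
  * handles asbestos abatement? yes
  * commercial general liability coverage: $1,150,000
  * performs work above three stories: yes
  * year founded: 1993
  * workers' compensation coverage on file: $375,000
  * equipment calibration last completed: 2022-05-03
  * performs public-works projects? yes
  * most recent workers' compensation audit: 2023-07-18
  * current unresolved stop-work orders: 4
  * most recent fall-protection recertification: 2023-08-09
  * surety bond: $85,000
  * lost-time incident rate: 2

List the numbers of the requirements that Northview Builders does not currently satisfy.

1. condition 'handles asbestos abatement' holds; commercial general liability coverage $1,150,000 ≥ $1,075,000 → met
2. fall-protection recertification 33 days ago vs limit 30 → not met
3. surety bond $85,000 < $100,000 → not met
4. lost-time incident rate 2 > 1 → not met
5. condition 'performs public-works projects' holds; workers' compensation audit 55 days ago vs limit 60 → met
6. condition 'performs work above three stories' holds; unresolved stop-work orders 4 > 2 → not met
7. workers' compensation coverage $375,000 ≥ $350,000 → met
8. equipment calibration 496 days ago vs limit 365 → not met
Not met: 2, 3, 4, 6, 8

2, 3, 4, 6, 8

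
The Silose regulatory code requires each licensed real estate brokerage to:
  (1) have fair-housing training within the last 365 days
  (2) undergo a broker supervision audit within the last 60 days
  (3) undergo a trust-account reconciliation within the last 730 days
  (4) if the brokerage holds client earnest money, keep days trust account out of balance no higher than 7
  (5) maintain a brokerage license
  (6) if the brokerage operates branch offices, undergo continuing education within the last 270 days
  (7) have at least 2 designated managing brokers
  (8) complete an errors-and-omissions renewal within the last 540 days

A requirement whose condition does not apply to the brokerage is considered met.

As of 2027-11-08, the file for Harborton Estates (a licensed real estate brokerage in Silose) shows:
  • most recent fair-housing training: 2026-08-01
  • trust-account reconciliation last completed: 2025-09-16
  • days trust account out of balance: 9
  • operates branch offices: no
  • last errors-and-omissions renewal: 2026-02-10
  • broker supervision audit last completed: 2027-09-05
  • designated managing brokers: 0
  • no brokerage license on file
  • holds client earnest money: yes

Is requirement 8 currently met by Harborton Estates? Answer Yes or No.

No

8. errors-and-omissions renewal 636 days ago vs limit 540 → not met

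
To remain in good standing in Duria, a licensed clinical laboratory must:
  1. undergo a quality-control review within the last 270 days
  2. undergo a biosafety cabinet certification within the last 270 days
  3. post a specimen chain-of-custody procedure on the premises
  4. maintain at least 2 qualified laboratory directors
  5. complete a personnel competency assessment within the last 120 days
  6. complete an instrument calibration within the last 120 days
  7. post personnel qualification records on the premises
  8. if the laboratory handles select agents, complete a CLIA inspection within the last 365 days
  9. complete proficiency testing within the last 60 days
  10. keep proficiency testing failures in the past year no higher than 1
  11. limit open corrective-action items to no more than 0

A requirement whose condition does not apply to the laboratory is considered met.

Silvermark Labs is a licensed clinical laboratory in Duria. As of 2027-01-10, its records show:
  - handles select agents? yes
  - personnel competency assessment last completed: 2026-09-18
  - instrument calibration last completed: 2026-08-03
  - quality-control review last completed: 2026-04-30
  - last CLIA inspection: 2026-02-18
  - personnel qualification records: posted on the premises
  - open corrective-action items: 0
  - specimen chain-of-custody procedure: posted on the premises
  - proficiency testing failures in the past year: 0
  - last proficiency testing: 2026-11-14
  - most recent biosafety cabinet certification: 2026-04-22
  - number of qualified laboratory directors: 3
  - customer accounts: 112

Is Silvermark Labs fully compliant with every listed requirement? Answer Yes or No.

No

1. quality-control review 255 days ago vs limit 270 → met
2. biosafety cabinet certification 263 days ago vs limit 270 → met
3. specimen chain-of-custody procedure present → met
4. qualified laboratory directors 3 ≥ 2 → met
5. personnel competency assessment 114 days ago vs limit 120 → met
6. instrument calibration 160 days ago vs limit 120 → not met
7. personnel qualification records present → met
8. condition 'handles select agents' holds; CLIA inspection 326 days ago vs limit 365 → met
9. proficiency testing 57 days ago vs limit 60 → met
10. proficiency testing failures in the past year 0 ≤ 1 → met
11. open corrective-action items 0 ≤ 0 → met
Not met: 6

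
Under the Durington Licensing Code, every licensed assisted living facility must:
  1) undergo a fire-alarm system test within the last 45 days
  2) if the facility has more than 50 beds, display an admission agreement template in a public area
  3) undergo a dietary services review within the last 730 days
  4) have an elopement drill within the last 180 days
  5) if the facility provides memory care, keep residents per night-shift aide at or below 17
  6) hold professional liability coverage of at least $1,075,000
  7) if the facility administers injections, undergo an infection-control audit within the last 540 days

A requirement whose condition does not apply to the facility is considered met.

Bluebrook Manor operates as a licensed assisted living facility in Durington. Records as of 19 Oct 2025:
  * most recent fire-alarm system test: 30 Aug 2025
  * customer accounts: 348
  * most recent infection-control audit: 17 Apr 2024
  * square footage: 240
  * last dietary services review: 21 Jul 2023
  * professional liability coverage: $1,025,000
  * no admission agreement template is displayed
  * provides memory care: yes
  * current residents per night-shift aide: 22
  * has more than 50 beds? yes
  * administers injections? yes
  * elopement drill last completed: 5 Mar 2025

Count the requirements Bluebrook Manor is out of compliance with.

7

1. fire-alarm system test 50 days ago vs limit 45 → not met
2. condition 'has more than 50 beds' holds; admission agreement template absent → not met
3. dietary services review 821 days ago vs limit 730 → not met
4. elopement drill 228 days ago vs limit 180 → not met
5. condition 'provides memory care' holds; residents per night-shift aide 22 > 17 → not met
6. professional liability coverage $1,025,000 < $1,075,000 → not met
7. condition 'administers injections' holds; infection-control audit 550 days ago vs limit 540 → not met
Not met: 7 of 7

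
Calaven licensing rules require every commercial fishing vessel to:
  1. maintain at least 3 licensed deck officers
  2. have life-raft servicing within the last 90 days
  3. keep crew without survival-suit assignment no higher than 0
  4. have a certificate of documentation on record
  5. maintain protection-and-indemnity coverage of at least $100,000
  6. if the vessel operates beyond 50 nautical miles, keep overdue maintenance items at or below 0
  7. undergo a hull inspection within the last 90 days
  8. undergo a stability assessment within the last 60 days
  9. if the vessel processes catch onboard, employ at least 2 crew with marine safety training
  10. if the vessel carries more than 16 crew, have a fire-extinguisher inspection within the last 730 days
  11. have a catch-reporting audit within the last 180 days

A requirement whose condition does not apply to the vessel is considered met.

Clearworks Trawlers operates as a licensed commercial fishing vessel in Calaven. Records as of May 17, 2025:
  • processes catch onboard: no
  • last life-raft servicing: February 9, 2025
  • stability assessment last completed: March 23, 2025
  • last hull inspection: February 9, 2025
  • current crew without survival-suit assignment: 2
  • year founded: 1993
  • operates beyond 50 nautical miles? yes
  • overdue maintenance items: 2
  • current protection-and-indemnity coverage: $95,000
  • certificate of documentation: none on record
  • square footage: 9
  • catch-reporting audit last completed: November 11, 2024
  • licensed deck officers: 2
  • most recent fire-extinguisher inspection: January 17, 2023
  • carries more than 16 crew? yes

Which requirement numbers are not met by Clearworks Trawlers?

1. licensed deck officers 2 < 3 → not met
2. life-raft servicing 97 days ago vs limit 90 → not met
3. crew without survival-suit assignment 2 > 0 → not met
4. certificate of documentation absent → not met
5. protection-and-indemnity coverage $95,000 < $100,000 → not met
6. condition 'operates beyond 50 nautical miles' holds; overdue maintenance items 2 > 0 → not met
7. hull inspection 97 days ago vs limit 90 → not met
8. stability assessment 55 days ago vs limit 60 → met
9. condition 'processes catch onboard' does not hold → requirement n/a → met
10. condition 'carries more than 16 crew' holds; fire-extinguisher inspection 851 days ago vs limit 730 → not met
11. catch-reporting audit 187 days ago vs limit 180 → not met
Not met: 1, 2, 3, 4, 5, 6, 7, 10, 11

1, 2, 3, 4, 5, 6, 7, 10, 11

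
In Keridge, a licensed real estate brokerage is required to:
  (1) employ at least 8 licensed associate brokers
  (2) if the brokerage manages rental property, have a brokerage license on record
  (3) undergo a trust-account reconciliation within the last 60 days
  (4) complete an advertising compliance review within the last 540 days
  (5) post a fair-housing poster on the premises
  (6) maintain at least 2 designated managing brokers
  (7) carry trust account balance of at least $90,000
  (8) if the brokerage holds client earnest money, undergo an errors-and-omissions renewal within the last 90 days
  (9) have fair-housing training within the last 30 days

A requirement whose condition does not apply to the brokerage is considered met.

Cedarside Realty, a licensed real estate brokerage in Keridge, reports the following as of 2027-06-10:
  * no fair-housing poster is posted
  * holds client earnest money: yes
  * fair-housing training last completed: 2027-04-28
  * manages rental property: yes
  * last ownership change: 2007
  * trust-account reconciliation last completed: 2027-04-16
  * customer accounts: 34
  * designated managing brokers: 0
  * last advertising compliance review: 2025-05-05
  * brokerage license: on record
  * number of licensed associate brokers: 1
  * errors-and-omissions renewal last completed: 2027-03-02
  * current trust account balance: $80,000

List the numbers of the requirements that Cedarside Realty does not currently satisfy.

1, 4, 5, 6, 7, 8, 9

1. licensed associate brokers 1 < 8 → not met
2. condition 'manages rental property' holds; brokerage license present → met
3. trust-account reconciliation 55 days ago vs limit 60 → met
4. advertising compliance review 766 days ago vs limit 540 → not met
5. fair-housing poster absent → not met
6. designated managing brokers 0 < 2 → not met
7. trust account balance $80,000 < $90,000 → not met
8. condition 'holds client earnest money' holds; errors-and-omissions renewal 100 days ago vs limit 90 → not met
9. fair-housing training 43 days ago vs limit 30 → not met
Not met: 1, 4, 5, 6, 7, 8, 9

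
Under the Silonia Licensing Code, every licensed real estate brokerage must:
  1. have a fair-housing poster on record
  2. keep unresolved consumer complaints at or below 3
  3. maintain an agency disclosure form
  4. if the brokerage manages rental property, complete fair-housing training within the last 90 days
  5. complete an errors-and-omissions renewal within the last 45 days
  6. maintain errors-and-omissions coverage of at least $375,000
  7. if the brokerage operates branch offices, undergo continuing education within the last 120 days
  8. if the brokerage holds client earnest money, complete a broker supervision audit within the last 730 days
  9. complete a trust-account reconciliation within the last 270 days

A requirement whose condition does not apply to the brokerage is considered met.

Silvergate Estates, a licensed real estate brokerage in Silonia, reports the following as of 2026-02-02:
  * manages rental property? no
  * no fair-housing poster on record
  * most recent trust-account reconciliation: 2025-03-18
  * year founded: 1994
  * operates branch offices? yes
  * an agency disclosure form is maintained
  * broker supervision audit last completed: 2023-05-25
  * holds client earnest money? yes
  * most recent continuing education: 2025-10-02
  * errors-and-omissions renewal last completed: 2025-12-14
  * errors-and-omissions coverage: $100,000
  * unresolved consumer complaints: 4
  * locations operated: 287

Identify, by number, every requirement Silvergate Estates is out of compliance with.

1, 2, 5, 6, 7, 8, 9

1. fair-housing poster absent → not met
2. unresolved consumer complaints 4 > 3 → not met
3. agency disclosure form present → met
4. condition 'manages rental property' does not hold → requirement n/a → met
5. errors-and-omissions renewal 50 days ago vs limit 45 → not met
6. errors-and-omissions coverage $100,000 < $375,000 → not met
7. condition 'operates branch offices' holds; continuing education 123 days ago vs limit 120 → not met
8. condition 'holds client earnest money' holds; broker supervision audit 984 days ago vs limit 730 → not met
9. trust-account reconciliation 321 days ago vs limit 270 → not met
Not met: 1, 2, 5, 6, 7, 8, 9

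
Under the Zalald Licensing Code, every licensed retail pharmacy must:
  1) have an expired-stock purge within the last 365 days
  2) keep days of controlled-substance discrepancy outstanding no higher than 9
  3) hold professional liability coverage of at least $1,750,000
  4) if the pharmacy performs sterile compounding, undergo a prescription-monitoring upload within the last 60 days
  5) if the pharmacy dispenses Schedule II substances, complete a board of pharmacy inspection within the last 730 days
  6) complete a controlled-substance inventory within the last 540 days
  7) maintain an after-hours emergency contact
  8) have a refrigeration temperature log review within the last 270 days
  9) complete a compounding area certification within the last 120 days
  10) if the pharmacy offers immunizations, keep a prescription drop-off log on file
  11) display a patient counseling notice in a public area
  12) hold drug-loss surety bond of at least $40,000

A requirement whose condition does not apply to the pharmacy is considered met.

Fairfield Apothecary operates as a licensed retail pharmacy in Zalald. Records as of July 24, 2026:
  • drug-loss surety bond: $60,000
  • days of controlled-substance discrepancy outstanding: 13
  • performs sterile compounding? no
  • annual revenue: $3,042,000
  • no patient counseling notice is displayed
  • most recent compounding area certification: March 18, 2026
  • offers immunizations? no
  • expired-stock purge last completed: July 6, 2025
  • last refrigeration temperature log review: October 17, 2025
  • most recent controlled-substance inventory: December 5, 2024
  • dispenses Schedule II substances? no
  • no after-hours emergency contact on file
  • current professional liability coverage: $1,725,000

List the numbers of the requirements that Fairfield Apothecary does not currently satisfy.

1. expired-stock purge 383 days ago vs limit 365 → not met
2. days of controlled-substance discrepancy outstanding 13 > 9 → not met
3. professional liability coverage $1,725,000 < $1,750,000 → not met
4. condition 'performs sterile compounding' does not hold → requirement n/a → met
5. condition 'dispenses Schedule II substances' does not hold → requirement n/a → met
6. controlled-substance inventory 596 days ago vs limit 540 → not met
7. after-hours emergency contact absent → not met
8. refrigeration temperature log review 280 days ago vs limit 270 → not met
9. compounding area certification 128 days ago vs limit 120 → not met
10. condition 'offers immunizations' does not hold → requirement n/a → met
11. patient counseling notice absent → not met
12. drug-loss surety bond $60,000 ≥ $40,000 → met
Not met: 1, 2, 3, 6, 7, 8, 9, 11

1, 2, 3, 6, 7, 8, 9, 11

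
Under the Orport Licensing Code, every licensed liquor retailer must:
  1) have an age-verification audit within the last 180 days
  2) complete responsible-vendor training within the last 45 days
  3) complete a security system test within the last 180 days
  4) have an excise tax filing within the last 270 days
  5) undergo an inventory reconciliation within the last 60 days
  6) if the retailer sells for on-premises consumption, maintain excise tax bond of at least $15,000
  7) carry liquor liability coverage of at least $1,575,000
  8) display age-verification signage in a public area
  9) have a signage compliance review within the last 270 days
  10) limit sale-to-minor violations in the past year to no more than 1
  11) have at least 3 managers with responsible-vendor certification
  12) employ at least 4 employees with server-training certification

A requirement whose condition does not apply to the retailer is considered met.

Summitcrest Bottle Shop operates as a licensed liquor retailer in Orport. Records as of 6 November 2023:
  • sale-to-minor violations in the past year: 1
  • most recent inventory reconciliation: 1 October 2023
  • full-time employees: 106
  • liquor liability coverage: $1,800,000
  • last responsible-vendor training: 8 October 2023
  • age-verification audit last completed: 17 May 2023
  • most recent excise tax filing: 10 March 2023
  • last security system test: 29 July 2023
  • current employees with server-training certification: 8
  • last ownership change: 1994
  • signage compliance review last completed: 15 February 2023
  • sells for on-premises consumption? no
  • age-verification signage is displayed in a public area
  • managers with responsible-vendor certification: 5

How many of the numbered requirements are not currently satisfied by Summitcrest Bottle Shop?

0

1. age-verification audit 173 days ago vs limit 180 → met
2. responsible-vendor training 29 days ago vs limit 45 → met
3. security system test 100 days ago vs limit 180 → met
4. excise tax filing 241 days ago vs limit 270 → met
5. inventory reconciliation 36 days ago vs limit 60 → met
6. condition 'sells for on-premises consumption' does not hold → requirement n/a → met
7. liquor liability coverage $1,800,000 ≥ $1,575,000 → met
8. age-verification signage present → met
9. signage compliance review 264 days ago vs limit 270 → met
10. sale-to-minor violations in the past year 1 ≤ 1 → met
11. managers with responsible-vendor certification 5 ≥ 3 → met
12. employees with server-training certification 8 ≥ 4 → met
Not met: 0 of 12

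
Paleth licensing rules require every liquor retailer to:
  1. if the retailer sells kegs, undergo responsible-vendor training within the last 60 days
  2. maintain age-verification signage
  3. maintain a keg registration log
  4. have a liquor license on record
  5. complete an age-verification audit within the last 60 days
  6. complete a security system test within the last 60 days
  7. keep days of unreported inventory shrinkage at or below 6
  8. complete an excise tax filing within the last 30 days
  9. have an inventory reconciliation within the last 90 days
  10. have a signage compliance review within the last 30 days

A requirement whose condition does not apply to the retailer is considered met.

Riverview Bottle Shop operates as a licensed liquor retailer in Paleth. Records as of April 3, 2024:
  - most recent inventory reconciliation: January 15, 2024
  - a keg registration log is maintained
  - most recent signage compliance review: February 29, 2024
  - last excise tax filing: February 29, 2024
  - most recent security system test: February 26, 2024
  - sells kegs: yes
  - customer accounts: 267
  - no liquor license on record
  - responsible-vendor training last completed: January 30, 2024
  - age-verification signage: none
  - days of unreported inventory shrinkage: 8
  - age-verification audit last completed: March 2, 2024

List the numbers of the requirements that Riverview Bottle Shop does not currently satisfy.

1, 2, 4, 7, 8, 10

1. condition 'sells kegs' holds; responsible-vendor training 64 days ago vs limit 60 → not met
2. age-verification signage absent → not met
3. keg registration log present → met
4. liquor license absent → not met
5. age-verification audit 32 days ago vs limit 60 → met
6. security system test 37 days ago vs limit 60 → met
7. days of unreported inventory shrinkage 8 > 6 → not met
8. excise tax filing 34 days ago vs limit 30 → not met
9. inventory reconciliation 79 days ago vs limit 90 → met
10. signage compliance review 34 days ago vs limit 30 → not met
Not met: 1, 2, 4, 7, 8, 10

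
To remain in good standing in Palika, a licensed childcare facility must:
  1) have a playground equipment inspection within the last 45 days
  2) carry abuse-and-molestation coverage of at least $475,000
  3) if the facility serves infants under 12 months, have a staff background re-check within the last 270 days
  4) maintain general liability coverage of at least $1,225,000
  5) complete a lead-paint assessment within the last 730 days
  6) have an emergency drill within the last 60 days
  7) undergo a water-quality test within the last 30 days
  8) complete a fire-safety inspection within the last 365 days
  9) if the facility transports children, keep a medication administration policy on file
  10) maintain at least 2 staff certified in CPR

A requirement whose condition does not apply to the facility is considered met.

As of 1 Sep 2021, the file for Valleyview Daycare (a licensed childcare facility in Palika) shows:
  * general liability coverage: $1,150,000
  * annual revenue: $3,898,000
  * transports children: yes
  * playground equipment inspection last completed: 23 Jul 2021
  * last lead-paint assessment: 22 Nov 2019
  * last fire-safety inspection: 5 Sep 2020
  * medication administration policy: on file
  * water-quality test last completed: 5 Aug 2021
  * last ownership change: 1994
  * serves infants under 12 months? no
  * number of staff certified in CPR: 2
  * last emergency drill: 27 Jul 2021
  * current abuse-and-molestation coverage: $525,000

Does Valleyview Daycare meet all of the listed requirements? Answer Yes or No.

No

1. playground equipment inspection 40 days ago vs limit 45 → met
2. abuse-and-molestation coverage $525,000 ≥ $475,000 → met
3. condition 'serves infants under 12 months' does not hold → requirement n/a → met
4. general liability coverage $1,150,000 < $1,225,000 → not met
5. lead-paint assessment 649 days ago vs limit 730 → met
6. emergency drill 36 days ago vs limit 60 → met
7. water-quality test 27 days ago vs limit 30 → met
8. fire-safety inspection 361 days ago vs limit 365 → met
9. condition 'transports children' holds; medication administration policy present → met
10. staff certified in CPR 2 ≥ 2 → met
Not met: 4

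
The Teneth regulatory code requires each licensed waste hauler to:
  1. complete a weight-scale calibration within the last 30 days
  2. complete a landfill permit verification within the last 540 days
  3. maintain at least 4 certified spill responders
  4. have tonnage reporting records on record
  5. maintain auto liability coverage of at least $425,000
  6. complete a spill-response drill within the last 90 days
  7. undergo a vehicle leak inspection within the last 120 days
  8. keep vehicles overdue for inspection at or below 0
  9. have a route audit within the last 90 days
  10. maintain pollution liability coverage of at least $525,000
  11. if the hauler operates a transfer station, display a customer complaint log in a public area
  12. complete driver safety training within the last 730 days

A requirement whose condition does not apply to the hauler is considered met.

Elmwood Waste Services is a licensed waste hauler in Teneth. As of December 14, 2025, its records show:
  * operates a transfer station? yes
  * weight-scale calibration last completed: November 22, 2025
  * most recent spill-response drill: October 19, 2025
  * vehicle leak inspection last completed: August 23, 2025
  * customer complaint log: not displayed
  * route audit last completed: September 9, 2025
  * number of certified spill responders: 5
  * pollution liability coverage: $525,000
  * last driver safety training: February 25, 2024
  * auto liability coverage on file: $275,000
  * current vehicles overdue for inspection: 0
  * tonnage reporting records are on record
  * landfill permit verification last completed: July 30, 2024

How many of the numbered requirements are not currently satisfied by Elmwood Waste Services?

1. weight-scale calibration 22 days ago vs limit 30 → met
2. landfill permit verification 502 days ago vs limit 540 → met
3. certified spill responders 5 ≥ 4 → met
4. tonnage reporting records present → met
5. auto liability coverage $275,000 < $425,000 → not met
6. spill-response drill 56 days ago vs limit 90 → met
7. vehicle leak inspection 113 days ago vs limit 120 → met
8. vehicles overdue for inspection 0 ≤ 0 → met
9. route audit 96 days ago vs limit 90 → not met
10. pollution liability coverage $525,000 ≥ $525,000 → met
11. condition 'operates a transfer station' holds; customer complaint log absent → not met
12. driver safety training 658 days ago vs limit 730 → met
Not met: 3 of 12

3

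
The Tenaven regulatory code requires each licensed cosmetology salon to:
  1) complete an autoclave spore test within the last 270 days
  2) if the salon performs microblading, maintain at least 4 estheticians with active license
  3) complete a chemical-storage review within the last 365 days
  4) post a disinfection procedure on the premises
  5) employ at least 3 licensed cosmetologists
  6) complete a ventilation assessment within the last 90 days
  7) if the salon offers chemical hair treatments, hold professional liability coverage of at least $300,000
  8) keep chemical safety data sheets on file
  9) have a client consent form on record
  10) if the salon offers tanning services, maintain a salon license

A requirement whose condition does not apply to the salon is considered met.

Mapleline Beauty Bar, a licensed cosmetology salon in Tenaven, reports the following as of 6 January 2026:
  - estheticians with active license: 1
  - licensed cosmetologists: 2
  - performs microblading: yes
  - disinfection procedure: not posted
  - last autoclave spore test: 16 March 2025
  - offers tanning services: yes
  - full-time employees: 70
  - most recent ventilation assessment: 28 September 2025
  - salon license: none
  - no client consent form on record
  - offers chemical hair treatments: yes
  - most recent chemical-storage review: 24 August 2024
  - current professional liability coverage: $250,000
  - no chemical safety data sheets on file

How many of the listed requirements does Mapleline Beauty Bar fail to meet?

10

1. autoclave spore test 296 days ago vs limit 270 → not met
2. condition 'performs microblading' holds; estheticians with active license 1 < 4 → not met
3. chemical-storage review 500 days ago vs limit 365 → not met
4. disinfection procedure absent → not met
5. licensed cosmetologists 2 < 3 → not met
6. ventilation assessment 100 days ago vs limit 90 → not met
7. condition 'offers chemical hair treatments' holds; professional liability coverage $250,000 < $300,000 → not met
8. chemical safety data sheets absent → not met
9. client consent form absent → not met
10. condition 'offers tanning services' holds; salon license absent → not met
Not met: 10 of 10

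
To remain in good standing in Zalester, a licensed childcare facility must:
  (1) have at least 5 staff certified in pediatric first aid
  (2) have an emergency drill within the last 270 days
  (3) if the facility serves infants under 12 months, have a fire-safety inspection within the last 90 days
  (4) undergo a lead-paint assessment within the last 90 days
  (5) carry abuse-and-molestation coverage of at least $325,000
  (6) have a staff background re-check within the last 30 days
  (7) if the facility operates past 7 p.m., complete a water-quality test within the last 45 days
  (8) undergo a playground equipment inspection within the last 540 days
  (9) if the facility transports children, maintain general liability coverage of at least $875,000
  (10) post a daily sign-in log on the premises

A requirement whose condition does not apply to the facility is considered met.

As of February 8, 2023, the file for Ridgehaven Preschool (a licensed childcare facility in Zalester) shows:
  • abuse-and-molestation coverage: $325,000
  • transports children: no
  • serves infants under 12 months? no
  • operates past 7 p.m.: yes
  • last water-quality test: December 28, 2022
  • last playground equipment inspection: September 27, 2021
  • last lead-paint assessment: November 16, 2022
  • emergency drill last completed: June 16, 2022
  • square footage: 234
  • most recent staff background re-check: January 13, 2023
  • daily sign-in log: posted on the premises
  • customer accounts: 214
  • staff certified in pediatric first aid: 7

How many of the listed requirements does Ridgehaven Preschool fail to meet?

1. staff certified in pediatric first aid 7 ≥ 5 → met
2. emergency drill 237 days ago vs limit 270 → met
3. condition 'serves infants under 12 months' does not hold → requirement n/a → met
4. lead-paint assessment 84 days ago vs limit 90 → met
5. abuse-and-molestation coverage $325,000 ≥ $325,000 → met
6. staff background re-check 26 days ago vs limit 30 → met
7. condition 'operates past 7 p.m.' holds; water-quality test 42 days ago vs limit 45 → met
8. playground equipment inspection 499 days ago vs limit 540 → met
9. condition 'transports children' does not hold → requirement n/a → met
10. daily sign-in log present → met
Not met: 0 of 10

0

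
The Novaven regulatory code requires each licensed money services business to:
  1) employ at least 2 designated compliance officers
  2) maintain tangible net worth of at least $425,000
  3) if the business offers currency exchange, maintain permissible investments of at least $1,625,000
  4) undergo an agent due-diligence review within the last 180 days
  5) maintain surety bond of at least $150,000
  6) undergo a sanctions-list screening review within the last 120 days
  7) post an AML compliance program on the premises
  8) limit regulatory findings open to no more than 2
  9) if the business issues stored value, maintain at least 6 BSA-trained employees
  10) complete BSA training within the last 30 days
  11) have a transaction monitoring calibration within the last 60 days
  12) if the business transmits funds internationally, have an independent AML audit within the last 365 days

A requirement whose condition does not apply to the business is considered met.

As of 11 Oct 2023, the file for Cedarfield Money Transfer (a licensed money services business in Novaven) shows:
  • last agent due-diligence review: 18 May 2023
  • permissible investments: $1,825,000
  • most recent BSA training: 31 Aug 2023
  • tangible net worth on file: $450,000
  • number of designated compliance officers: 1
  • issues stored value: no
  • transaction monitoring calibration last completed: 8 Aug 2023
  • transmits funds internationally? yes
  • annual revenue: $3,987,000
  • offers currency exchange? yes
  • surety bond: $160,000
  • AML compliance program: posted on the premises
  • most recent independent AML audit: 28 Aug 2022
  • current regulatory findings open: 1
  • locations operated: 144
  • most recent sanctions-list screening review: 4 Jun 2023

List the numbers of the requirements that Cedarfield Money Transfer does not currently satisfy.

1, 6, 10, 11, 12

1. designated compliance officers 1 < 2 → not met
2. tangible net worth $450,000 ≥ $425,000 → met
3. condition 'offers currency exchange' holds; permissible investments $1,825,000 ≥ $1,625,000 → met
4. agent due-diligence review 146 days ago vs limit 180 → met
5. surety bond $160,000 ≥ $150,000 → met
6. sanctions-list screening review 129 days ago vs limit 120 → not met
7. AML compliance program present → met
8. regulatory findings open 1 ≤ 2 → met
9. condition 'issues stored value' does not hold → requirement n/a → met
10. BSA training 41 days ago vs limit 30 → not met
11. transaction monitoring calibration 64 days ago vs limit 60 → not met
12. condition 'transmits funds internationally' holds; independent AML audit 409 days ago vs limit 365 → not met
Not met: 1, 6, 10, 11, 12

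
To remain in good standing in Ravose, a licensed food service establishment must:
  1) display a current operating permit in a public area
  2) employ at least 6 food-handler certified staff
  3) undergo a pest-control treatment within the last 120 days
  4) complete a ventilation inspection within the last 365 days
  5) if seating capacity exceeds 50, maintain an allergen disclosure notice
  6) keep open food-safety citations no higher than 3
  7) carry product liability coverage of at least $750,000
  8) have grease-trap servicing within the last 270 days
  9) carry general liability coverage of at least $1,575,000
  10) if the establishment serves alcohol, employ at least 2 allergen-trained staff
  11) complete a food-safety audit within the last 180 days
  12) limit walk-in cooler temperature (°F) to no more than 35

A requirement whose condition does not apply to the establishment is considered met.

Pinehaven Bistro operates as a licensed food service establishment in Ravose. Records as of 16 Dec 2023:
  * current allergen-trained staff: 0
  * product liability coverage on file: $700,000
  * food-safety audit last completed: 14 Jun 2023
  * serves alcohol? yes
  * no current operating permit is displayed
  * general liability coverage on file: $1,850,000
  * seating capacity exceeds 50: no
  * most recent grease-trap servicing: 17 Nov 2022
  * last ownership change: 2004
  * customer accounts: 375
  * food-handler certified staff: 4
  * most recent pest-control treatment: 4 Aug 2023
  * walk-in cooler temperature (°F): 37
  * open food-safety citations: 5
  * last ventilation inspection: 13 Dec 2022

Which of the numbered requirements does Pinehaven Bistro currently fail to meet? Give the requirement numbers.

1. current operating permit absent → not met
2. food-handler certified staff 4 < 6 → not met
3. pest-control treatment 134 days ago vs limit 120 → not met
4. ventilation inspection 368 days ago vs limit 365 → not met
5. condition 'seating capacity exceeds 50' does not hold → requirement n/a → met
6. open food-safety citations 5 > 3 → not met
7. product liability coverage $700,000 < $750,000 → not met
8. grease-trap servicing 394 days ago vs limit 270 → not met
9. general liability coverage $1,850,000 ≥ $1,575,000 → met
10. condition 'serves alcohol' holds; allergen-trained staff 0 < 2 → not met
11. food-safety audit 185 days ago vs limit 180 → not met
12. walk-in cooler temperature (°F) 37 > 35 → not met
Not met: 1, 2, 3, 4, 6, 7, 8, 10, 11, 12

1, 2, 3, 4, 6, 7, 8, 10, 11, 12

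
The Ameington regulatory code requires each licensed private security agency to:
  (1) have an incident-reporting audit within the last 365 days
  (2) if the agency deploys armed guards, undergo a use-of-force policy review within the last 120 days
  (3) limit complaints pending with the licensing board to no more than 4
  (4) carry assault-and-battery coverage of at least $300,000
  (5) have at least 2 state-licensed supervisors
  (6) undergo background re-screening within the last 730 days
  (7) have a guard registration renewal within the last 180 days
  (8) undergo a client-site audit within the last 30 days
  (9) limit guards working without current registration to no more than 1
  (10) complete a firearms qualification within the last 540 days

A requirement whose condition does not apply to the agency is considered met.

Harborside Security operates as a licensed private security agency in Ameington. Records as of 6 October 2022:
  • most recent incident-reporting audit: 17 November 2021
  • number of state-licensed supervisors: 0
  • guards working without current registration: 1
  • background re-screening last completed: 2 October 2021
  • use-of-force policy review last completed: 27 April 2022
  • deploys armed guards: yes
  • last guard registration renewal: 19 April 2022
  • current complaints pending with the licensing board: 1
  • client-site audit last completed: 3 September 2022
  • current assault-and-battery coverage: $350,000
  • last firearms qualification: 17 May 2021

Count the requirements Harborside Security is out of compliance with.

3

1. incident-reporting audit 323 days ago vs limit 365 → met
2. condition 'deploys armed guards' holds; use-of-force policy review 162 days ago vs limit 120 → not met
3. complaints pending with the licensing board 1 ≤ 4 → met
4. assault-and-battery coverage $350,000 ≥ $300,000 → met
5. state-licensed supervisors 0 < 2 → not met
6. background re-screening 369 days ago vs limit 730 → met
7. guard registration renewal 170 days ago vs limit 180 → met
8. client-site audit 33 days ago vs limit 30 → not met
9. guards working without current registration 1 ≤ 1 → met
10. firearms qualification 507 days ago vs limit 540 → met
Not met: 3 of 10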